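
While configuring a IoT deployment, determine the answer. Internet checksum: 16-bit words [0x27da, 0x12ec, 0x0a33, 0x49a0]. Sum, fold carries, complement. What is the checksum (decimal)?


Given words: [0x27da, 0x12ec, 0x0a33, 0x49a0]
Step 1: Sum all words
Raw sum = 10202 + 4844 + 2611 + 18848 = 36505
One's complement = ~36505 & 0xFFFF = 29030

29030


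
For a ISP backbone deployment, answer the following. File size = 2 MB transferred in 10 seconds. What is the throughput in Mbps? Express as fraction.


Given: file = 2 MB, time = 10 s
File in Mb = 2 * 8 = 16 Mb
Throughput = 16 / 10 Mbps
Throughput = 8/5 Mbps

8/5


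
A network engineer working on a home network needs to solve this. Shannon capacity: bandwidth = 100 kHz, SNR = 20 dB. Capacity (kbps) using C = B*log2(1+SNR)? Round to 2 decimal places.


Given: B = 100 kHz, SNR = 20 dB
SNR linear = 10^(20/10) = 100
1 + SNR = 101
log2(101) = 6.6582114828
C = 100 * 1000 * 6.6582114828 = 665821.1483 bps
C = 665.821148 kbps -> 665.82 kbps (2 dp)

665.82


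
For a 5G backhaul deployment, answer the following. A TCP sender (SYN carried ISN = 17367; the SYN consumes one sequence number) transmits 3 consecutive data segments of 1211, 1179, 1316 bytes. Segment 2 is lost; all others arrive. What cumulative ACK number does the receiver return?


SYN uses sequence number 17367; first data byte = ISN + 1 = 17368.
Segment 1: SEQ = 17368, len = 1211 B, covers [17368, 18578]
Segment 2: SEQ = 18579, len = 1179 B, covers [18579, 19757] [LOST]
Segment 3: SEQ = 19758, len = 1316 B, covers [19758, 21073]
In-order data received: bytes [17368, 18578] (segments 1..1).
Segment 2 missing -> gap begins at byte 18579; later segments buffered out of order.
Cumulative ACK = next expected in-order byte = 17368 + 1211 = 18579

18579


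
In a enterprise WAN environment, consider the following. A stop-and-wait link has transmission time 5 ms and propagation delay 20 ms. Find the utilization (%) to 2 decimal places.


Given: Ttrans = 5 ms, Tprop = 20 ms
RTT = 2 * Tprop = 2 * 20 = 40 ms
U = Ttrans / (Ttrans + RTT)
U = 5 / (5 + 40)
U = 5 / 45 = 0.111111
U% = 11.11%

11.11


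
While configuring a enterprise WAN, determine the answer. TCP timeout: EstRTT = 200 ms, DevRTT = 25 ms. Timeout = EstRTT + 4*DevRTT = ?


Given: EstRTT = 200 ms, DevRTT = 25 ms
Timeout = EstRTT + 4 * DevRTT
4 * DevRTT = 4 * 25 = 100
Timeout = 200 + 100 = 300 ms

300


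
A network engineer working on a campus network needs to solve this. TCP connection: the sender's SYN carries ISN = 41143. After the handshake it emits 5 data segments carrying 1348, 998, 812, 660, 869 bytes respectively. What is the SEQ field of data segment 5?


The SYN occupies sequence number ISN = 41143, so the first data byte is ISN + 1 = 41144.
SEQ of data segment i = (ISN + 1) + sum of payload sizes of segments 1..i-1.
Segment 1: SEQ = 41144, payload = 1348 bytes
Segment 2: SEQ = 42492, payload = 998 bytes
Segment 3: SEQ = 43490, payload = 812 bytes
Segment 4: SEQ = 44302, payload = 660 bytes
Segment 5: SEQ = 44962, payload = 869 bytes
SEQ of segment 5 = 41144 + 1348 + 998 + 812 + 660 = 44962

44962


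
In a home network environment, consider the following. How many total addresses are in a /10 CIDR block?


Given: CIDR prefix /10
Host bits = 32 - 10 = 22
Total addresses = 2^22 = 4194304

4194304


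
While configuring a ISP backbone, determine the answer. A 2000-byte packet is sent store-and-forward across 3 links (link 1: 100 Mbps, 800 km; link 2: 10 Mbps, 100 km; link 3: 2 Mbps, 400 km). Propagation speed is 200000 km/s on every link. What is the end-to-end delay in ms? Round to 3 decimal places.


Packet = 2000 bytes = 16000 bits. Store-and-forward: sum (t_trans + t_prop) per link.
Link 1: t_trans = 16000/(100*10^6) s = 0.1600 ms; t_prop = 800/200000 s = 4.0000 ms; subtotal = 4.1600 ms
Link 2: t_trans = 16000/(10*10^6) s = 1.6000 ms; t_prop = 100/200000 s = 0.5000 ms; subtotal = 2.1000 ms
Link 3: t_trans = 16000/(2*10^6) s = 8.0000 ms; t_prop = 400/200000 s = 2.0000 ms; subtotal = 10.0000 ms
End-to-end = 4.1600 + 2.1000 + 10.0000 = 16.2600 ms -> 16.260 ms (3 dp)

16.260


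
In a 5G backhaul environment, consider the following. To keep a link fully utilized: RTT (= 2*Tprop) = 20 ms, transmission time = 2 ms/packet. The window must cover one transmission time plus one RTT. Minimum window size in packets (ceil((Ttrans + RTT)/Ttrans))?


Given: Ttrans = 2 ms, RTT = 20 ms (= 2 * Tprop, Tprop = 10 ms)
Time until first ACK returns = Ttrans + RTT = 2 + 20 = 22 ms
Need W * Ttrans >= Ttrans + RTT  ->  W >= (Ttrans + RTT) / Ttrans
(Ttrans + RTT) / Ttrans = 22 / 2 = 11
W_min = ceil(11) = 11

11


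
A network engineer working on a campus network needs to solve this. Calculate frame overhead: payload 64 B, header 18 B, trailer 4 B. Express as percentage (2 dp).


Given: payload = 64 B, header = 18 B, trailer = 4 B
Overhead bytes = header + trailer = 18 + 4 = 22
Total frame = payload + overhead = 64 + 22 = 86
Overhead % = 22 / 86 * 100 = 25.5814% -> 25.58% (2 dp)

25.58


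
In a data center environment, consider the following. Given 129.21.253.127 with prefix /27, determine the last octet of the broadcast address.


Given: IP = 129.21.253.127, prefix = /27
Host bits = 32 - 27 = 5
Network last octet = 127 AND mask = 96
Host part size = 2^5 - 1 = 31
Broadcast last octet = 96 OR 31 = 127

127


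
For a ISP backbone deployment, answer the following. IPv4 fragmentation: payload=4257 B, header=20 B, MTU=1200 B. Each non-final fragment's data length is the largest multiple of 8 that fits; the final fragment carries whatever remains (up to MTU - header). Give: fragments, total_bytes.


Max data per non-final fragment = floor((MTU - header)/8)*8 = floor((1200 - 20)/8)*8 = floor(1180/8)*8 = 1176 B
Final fragment needs no 8-byte alignment: it can carry up to MTU - header = 1180 B
Non-final fragments needed = ceil((payload - 1180) / 1176) = ceil(3077/1176) = ceil(2.6165) = 3
Number of fragments = 3 + 1 = 4
Fragment sizes (data): 3 * 1176 B + 729 B (last, 729 <= 1180 OK)
Total bytes sent = payload + n_frags * header = 4257 + 4*20 = 4257 + 80 = 4337 B

4, 4337


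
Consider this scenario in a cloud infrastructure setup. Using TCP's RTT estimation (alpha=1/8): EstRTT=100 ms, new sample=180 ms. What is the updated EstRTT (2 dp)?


Given: EstRTT = 100 ms, SampleRTT = 180 ms, alpha = 1/8
New EstRTT = (1 - alpha) * EstRTT + alpha * SampleRTT
(7/8) * 100 = 87.5
(1/8) * 180 = 22.5
New EstRTT = 87.5 + 22.5 = 110 ms -> 110.00 ms (2 dp)

110.00


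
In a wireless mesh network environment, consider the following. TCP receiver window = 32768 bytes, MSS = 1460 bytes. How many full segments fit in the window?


Given: RWND = 32768 bytes, MSS = 1460 bytes
Full segments = floor(RWND / MSS)
Full segments = floor(32768 / 1460)
Full segments = floor(22.4438) = 22

22


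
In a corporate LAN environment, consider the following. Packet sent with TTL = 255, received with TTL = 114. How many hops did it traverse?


Given: initial TTL = 255, received TTL = 114
Hops = initial TTL - received TTL
Hops = 255 - 114 = 141

141


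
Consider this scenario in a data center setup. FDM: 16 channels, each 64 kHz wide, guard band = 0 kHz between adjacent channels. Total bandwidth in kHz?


Given: 16 channels, 64 kHz each, guard = 0 kHz
Channel bandwidth = 16 * 64 = 1024 kHz
Guard bands = 15 gaps * 0 kHz = 0 kHz
Total = 1024 + 0 = 1024 kHz

1024


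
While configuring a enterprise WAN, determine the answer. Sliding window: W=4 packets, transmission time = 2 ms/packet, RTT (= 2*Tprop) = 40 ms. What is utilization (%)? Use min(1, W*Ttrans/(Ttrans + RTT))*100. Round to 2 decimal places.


Given: W = 4, Ttrans = 2 ms, RTT = 40 ms (= 2 * Tprop, Tprop = 20 ms)
Cycle time = Ttrans + RTT = 2 + 40 = 42 ms (first packet sent until its ACK returns)
W * Ttrans = 4 * 2 = 8 ms of sending per cycle
W * Ttrans / (Ttrans + RTT) = 8 / 42 = 0.190476
U = min(1, 0.190476) = 0.190476
U% = 19.05%

19.05


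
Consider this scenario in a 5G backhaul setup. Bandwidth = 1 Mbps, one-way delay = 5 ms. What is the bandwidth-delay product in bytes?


Given: bandwidth = 1 Mbps, delay = 5 ms
BDP in bits = 1 * 10^6 * 5 / 1000
BDP in bits = 5000
BDP in bytes = 5000 / 8 = 625

625


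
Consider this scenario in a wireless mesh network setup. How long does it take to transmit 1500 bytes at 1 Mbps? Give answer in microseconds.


Given: packet = 1500 bytes, bandwidth = 1 Mbps
Packet in bits = 1500 * 8 = 12000 bits
Bandwidth = 1 * 10^6 = 1000000 bps
Time = 12000 / 1000000 seconds
Time in us = 12000 * 10^6 / 1000000 = 12000

12000


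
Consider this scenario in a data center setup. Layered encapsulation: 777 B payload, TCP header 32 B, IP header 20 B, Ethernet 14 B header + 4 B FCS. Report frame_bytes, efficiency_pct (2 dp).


TCP segment = 777 + 32 = 809 B
IP packet = 809 + 20 = 829 B
Ethernet frame = 829 + 14 + 4 = 847 B
Efficiency = app / frame = 777 / 847 = 0.917355 = 91.7355% -> 91.74% (2 dp)

847, 91.74


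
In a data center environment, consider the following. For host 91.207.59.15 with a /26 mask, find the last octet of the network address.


Given: IP = 91.207.59.15, prefix = /26
Subnet mask = 255.255.255.192
Last octet of IP: 15
Last octet of mask: 192
Network last octet = 15 AND 192 = 0

0


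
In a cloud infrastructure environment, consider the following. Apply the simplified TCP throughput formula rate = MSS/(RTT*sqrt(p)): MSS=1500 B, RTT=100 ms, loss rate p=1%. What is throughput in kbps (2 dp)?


Given: MSS = 1500 bytes, RTT = 100 ms, loss = 1%
RTT in seconds = 100 / 1000 = 0.1
Loss rate = 1% = 0.01
sqrt(loss) = sqrt(0.01) = 0.1
Throughput (bytes/s) = 1500 / (0.1 * 0.1) = 150000.0000
Throughput (kbps) = 150000.0000 * 8 / 1000 = 1200.000000 -> 1200.00 kbps (2 dp)

1200.00


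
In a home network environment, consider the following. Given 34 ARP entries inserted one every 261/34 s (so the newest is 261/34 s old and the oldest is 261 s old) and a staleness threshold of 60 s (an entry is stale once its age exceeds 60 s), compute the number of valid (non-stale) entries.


Ages are k * 261/34 s for k = 1..34 (spacing = 7.6765 s).
Entry k is valid iff k * 261/34 <= 60 iff k <= 34 * 60 / 261 = 7.8161
n_valid = floor(7.8161) = 7
(n_stale = 34 - 7 = 27)

7


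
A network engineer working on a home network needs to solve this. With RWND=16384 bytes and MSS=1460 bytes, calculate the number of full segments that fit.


Given: RWND = 16384 bytes, MSS = 1460 bytes
Full segments = floor(RWND / MSS)
Full segments = floor(16384 / 1460)
Full segments = floor(11.2219) = 11

11


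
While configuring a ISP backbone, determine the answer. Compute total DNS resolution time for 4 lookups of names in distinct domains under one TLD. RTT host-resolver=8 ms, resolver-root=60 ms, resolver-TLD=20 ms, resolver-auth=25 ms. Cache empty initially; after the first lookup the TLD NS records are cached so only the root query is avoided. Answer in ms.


Lookup 1 (cold cache): local + root + TLD + auth = 8 + 60 + 20 + 25 = 113 ms
Lookups 2..4 (TLD NS cached -> skip root; new domain -> still ask TLD and auth): local + TLD + auth = 8 + 20 + 25 = 53 ms each
Remaining 3 lookups: 3 * 53 = 159 ms
Total = 113 + 159 = 272 ms

272


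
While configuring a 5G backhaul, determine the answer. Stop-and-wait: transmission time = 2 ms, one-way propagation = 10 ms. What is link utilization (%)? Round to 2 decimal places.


Given: Ttrans = 2 ms, Tprop = 10 ms
RTT = 2 * Tprop = 2 * 10 = 20 ms
U = Ttrans / (Ttrans + RTT)
U = 2 / (2 + 20)
U = 2 / 22 = 0.090909
U% = 9.09%

9.09


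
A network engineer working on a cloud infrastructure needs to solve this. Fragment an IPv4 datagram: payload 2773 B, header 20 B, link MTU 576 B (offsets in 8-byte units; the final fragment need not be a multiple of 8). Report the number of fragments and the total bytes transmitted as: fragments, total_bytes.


Max data per non-final fragment = floor((MTU - header)/8)*8 = floor((576 - 20)/8)*8 = floor(556/8)*8 = 552 B
Final fragment needs no 8-byte alignment: it can carry up to MTU - header = 556 B
Non-final fragments needed = ceil((payload - 556) / 552) = ceil(2217/552) = ceil(4.0163) = 5
Number of fragments = 5 + 1 = 6
Fragment sizes (data): 5 * 552 B + 13 B (last, 13 <= 556 OK)
Total bytes sent = payload + n_frags * header = 2773 + 6*20 = 2773 + 120 = 2893 B

6, 2893


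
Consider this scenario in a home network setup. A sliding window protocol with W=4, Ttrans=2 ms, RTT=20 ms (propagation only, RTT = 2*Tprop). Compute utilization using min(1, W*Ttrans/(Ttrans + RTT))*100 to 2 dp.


Given: W = 4, Ttrans = 2 ms, RTT = 20 ms (= 2 * Tprop, Tprop = 10 ms)
Cycle time = Ttrans + RTT = 2 + 20 = 22 ms (first packet sent until its ACK returns)
W * Ttrans = 4 * 2 = 8 ms of sending per cycle
W * Ttrans / (Ttrans + RTT) = 8 / 22 = 0.363636
U = min(1, 0.363636) = 0.363636
U% = 36.36%

36.36


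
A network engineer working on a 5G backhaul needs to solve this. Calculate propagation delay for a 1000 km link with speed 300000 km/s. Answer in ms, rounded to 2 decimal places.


Given: distance = 1000 km, speed = 300000 km/s
Delay = distance / speed = 1000 / 300000 seconds
Delay in ms = 1000 * 1000 / 300000
Delay = 3.3333 ms
Rounded to 2 dp = 3.33 ms

3.33


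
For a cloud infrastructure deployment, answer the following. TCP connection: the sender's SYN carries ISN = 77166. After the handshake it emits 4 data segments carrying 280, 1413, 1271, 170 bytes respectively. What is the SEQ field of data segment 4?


The SYN occupies sequence number ISN = 77166, so the first data byte is ISN + 1 = 77167.
SEQ of data segment i = (ISN + 1) + sum of payload sizes of segments 1..i-1.
Segment 1: SEQ = 77167, payload = 280 bytes
Segment 2: SEQ = 77447, payload = 1413 bytes
Segment 3: SEQ = 78860, payload = 1271 bytes
Segment 4: SEQ = 80131, payload = 170 bytes
SEQ of segment 4 = 77167 + 280 + 1413 + 1271 = 80131

80131


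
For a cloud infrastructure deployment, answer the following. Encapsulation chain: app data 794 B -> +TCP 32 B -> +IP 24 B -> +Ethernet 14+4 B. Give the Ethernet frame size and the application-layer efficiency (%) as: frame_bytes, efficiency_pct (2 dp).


TCP segment = 794 + 32 = 826 B
IP packet = 826 + 24 = 850 B
Ethernet frame = 850 + 14 + 4 = 868 B
Efficiency = app / frame = 794 / 868 = 0.914747 = 91.4747% -> 91.47% (2 dp)

868, 91.47


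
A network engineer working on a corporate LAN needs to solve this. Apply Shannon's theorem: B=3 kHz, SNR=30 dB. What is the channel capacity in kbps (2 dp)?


Given: B = 3 kHz, SNR = 30 dB
SNR linear = 10^(30/10) = 1000
1 + SNR = 1001
log2(1001) = 9.9672262588
C = 3 * 1000 * 9.9672262588 = 29901.6788 bps
C = 29.901679 kbps -> 29.90 kbps (2 dp)

29.90


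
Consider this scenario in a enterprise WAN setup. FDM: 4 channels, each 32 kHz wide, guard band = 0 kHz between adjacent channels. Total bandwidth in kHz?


Given: 4 channels, 32 kHz each, guard = 0 kHz
Channel bandwidth = 4 * 32 = 128 kHz
Guard bands = 3 gaps * 0 kHz = 0 kHz
Total = 128 + 0 = 128 kHz

128


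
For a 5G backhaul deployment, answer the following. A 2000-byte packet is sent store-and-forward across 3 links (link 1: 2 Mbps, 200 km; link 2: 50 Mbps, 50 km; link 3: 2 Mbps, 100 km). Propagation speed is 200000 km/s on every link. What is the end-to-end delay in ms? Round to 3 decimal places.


Packet = 2000 bytes = 16000 bits. Store-and-forward: sum (t_trans + t_prop) per link.
Link 1: t_trans = 16000/(2*10^6) s = 8.0000 ms; t_prop = 200/200000 s = 1.0000 ms; subtotal = 9.0000 ms
Link 2: t_trans = 16000/(50*10^6) s = 0.3200 ms; t_prop = 50/200000 s = 0.2500 ms; subtotal = 0.5700 ms
Link 3: t_trans = 16000/(2*10^6) s = 8.0000 ms; t_prop = 100/200000 s = 0.5000 ms; subtotal = 8.5000 ms
End-to-end = 9.0000 + 0.5700 + 8.5000 = 18.0700 ms -> 18.070 ms (3 dp)

18.070


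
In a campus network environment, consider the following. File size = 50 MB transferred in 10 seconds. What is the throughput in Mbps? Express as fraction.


Given: file = 50 MB, time = 10 s
File in Mb = 50 * 8 = 400 Mb
Throughput = 400 / 10 Mbps
Throughput = 40 Mbps

40


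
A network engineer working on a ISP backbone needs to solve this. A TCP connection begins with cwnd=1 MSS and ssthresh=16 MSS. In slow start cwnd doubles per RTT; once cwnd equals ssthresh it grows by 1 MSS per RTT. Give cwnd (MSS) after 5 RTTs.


RTT 0: cwnd = 1 MSS (initial)
RTT 1: cwnd = 2 MSS (slow start, doubled)
RTT 2: cwnd = 4 MSS (slow start, doubled)
RTT 3: cwnd = 8 MSS (slow start, doubled)
RTT 4: cwnd = 16 MSS (slow start, doubled)
RTT 5: cwnd = 17 MSS (congestion avoidance, +1)

17


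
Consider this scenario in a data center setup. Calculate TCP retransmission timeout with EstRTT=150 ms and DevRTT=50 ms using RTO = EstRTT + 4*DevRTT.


Given: EstRTT = 150 ms, DevRTT = 50 ms
Timeout = EstRTT + 4 * DevRTT
4 * DevRTT = 4 * 50 = 200
Timeout = 150 + 200 = 350 ms

350


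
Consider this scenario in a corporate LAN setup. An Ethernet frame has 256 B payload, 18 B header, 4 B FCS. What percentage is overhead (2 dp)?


Given: payload = 256 B, header = 18 B, trailer = 4 B
Overhead bytes = header + trailer = 18 + 4 = 22
Total frame = payload + overhead = 256 + 22 = 278
Overhead % = 22 / 278 * 100 = 7.9137% -> 7.91% (2 dp)

7.91


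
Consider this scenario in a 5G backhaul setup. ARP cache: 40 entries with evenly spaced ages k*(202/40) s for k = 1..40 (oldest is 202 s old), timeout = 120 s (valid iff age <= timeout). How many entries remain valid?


Ages are k * 202/40 s for k = 1..40 (spacing = 5.0500 s).
Entry k is valid iff k * 202/40 <= 120 iff k <= 40 * 120 / 202 = 23.7624
n_valid = floor(23.7624) = 23
(n_stale = 40 - 23 = 17)

23


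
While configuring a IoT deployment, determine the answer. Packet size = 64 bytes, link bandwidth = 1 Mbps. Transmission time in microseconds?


Given: packet = 64 bytes, bandwidth = 1 Mbps
Packet in bits = 64 * 8 = 512 bits
Bandwidth = 1 * 10^6 = 1000000 bps
Time = 512 / 1000000 seconds
Time in us = 512 * 10^6 / 1000000 = 512

512


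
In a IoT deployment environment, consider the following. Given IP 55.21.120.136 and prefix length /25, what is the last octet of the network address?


Given: IP = 55.21.120.136, prefix = /25
Subnet mask = 255.255.255.128
Last octet of IP: 136
Last octet of mask: 128
Network last octet = 136 AND 128 = 128

128


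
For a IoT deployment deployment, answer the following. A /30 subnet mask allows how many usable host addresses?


Given: subnet mask /30
Host bits = 32 - 30 = 2
Total addresses = 2^2 = 4
Usable hosts = 4 - 2 (network + broadcast) = 2

2


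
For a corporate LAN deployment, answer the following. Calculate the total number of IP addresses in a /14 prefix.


Given: CIDR prefix /14
Host bits = 32 - 14 = 18
Total addresses = 2^18 = 262144

262144


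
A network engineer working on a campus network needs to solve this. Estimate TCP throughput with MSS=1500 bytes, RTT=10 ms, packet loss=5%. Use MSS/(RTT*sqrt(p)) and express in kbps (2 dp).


Given: MSS = 1500 bytes, RTT = 10 ms, loss = 5%
RTT in seconds = 10 / 1000 = 0.01
Loss rate = 5% = 0.05
sqrt(loss) = sqrt(0.05) = 0.223606797750
Throughput (bytes/s) = 1500 / (0.01 * 0.223606797750) = 670820.3932
Throughput (kbps) = 670820.3932 * 8 / 1000 = 5366.563146 -> 5366.56 kbps (2 dp)

5366.56


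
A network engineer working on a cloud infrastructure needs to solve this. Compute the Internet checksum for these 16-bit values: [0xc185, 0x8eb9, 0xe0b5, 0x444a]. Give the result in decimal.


Given words: [0xc185, 0x8eb9, 0xe0b5, 0x444a]
Step 1: Sum all words
Raw sum = 49541 + 36537 + 57525 + 17482 = 161085
Step 2: Fold carry: (30013 + 2) = 30015
One's complement = ~30015 & 0xFFFF = 35520

35520


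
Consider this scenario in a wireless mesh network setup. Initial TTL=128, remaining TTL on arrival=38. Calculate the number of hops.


Given: initial TTL = 128, received TTL = 38
Hops = initial TTL - received TTL
Hops = 128 - 38 = 90

90


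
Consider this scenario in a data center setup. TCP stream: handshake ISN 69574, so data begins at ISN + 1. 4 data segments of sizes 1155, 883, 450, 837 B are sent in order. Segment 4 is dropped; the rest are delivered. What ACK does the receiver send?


SYN uses sequence number 69574; first data byte = ISN + 1 = 69575.
Segment 1: SEQ = 69575, len = 1155 B, covers [69575, 70729]
Segment 2: SEQ = 70730, len = 883 B, covers [70730, 71612]
Segment 3: SEQ = 71613, len = 450 B, covers [71613, 72062]
Segment 4: SEQ = 72063, len = 837 B, covers [72063, 72899] [LOST]
In-order data received: bytes [69575, 72062] (segments 1..3).
Segment 4 missing -> gap begins at byte 72063.
Cumulative ACK = next expected in-order byte = 69575 + 1155 + 883 + 450 = 72063

72063


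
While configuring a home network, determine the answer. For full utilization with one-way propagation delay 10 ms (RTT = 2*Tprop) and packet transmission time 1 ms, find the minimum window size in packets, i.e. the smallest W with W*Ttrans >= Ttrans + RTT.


Given: Ttrans = 1 ms, RTT = 20 ms (= 2 * Tprop, Tprop = 10 ms)
Time until first ACK returns = Ttrans + RTT = 1 + 20 = 21 ms
Need W * Ttrans >= Ttrans + RTT  ->  W >= (Ttrans + RTT) / Ttrans
(Ttrans + RTT) / Ttrans = 21 / 1 = 21
W_min = ceil(21) = 21

21


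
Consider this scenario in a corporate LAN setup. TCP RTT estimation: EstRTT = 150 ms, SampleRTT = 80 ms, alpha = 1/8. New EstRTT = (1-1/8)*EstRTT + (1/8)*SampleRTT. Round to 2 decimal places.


Given: EstRTT = 150 ms, SampleRTT = 80 ms, alpha = 1/8
New EstRTT = (1 - alpha) * EstRTT + alpha * SampleRTT
(7/8) * 150 = 131.25
(1/8) * 80 = 10
New EstRTT = 131.25 + 10 = 141.25 ms -> 141.25 ms (2 dp)

141.25


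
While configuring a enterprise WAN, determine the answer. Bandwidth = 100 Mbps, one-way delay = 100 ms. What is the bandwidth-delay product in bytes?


Given: bandwidth = 100 Mbps, delay = 100 ms
BDP in bits = 100 * 10^6 * 100 / 1000
BDP in bits = 10000000
BDP in bytes = 10000000 / 8 = 1250000

1250000


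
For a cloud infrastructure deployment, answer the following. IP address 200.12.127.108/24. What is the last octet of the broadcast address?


Given: IP = 200.12.127.108, prefix = /24
Host bits = 32 - 24 = 8
Network last octet = 108 AND mask = 0
Host part size = 2^8 - 1 = 255
Broadcast last octet = 0 OR 255 = 255

255


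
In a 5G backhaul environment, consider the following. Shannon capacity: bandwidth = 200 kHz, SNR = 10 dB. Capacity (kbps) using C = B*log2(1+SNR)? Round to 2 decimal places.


Given: B = 200 kHz, SNR = 10 dB
SNR linear = 10^(10/10) = 10
1 + SNR = 11
log2(11) = 3.4594316186
C = 200 * 1000 * 3.4594316186 = 691886.3237 bps
C = 691.886324 kbps -> 691.89 kbps (2 dp)

691.89


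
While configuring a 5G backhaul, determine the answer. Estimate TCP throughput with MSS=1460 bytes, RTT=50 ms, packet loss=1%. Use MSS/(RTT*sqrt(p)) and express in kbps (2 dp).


Given: MSS = 1460 bytes, RTT = 50 ms, loss = 1%
RTT in seconds = 50 / 1000 = 0.05
Loss rate = 1% = 0.01
sqrt(loss) = sqrt(0.01) = 0.1
Throughput (bytes/s) = 1460 / (0.05 * 0.1) = 292000.0000
Throughput (kbps) = 292000.0000 * 8 / 1000 = 2336.000000 -> 2336.00 kbps (2 dp)

2336.00


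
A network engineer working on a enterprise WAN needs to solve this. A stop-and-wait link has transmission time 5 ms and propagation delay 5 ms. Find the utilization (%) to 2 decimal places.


Given: Ttrans = 5 ms, Tprop = 5 ms
RTT = 2 * Tprop = 2 * 5 = 10 ms
U = Ttrans / (Ttrans + RTT)
U = 5 / (5 + 10)
U = 5 / 15 = 0.333333
U% = 33.33%

33.33


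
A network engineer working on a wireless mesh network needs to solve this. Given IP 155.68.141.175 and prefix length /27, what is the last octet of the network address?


Given: IP = 155.68.141.175, prefix = /27
Subnet mask = 255.255.255.224
Last octet of IP: 175
Last octet of mask: 224
Network last octet = 175 AND 224 = 160

160


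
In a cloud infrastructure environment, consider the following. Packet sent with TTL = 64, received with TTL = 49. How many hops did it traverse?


Given: initial TTL = 64, received TTL = 49
Hops = initial TTL - received TTL
Hops = 64 - 49 = 15

15


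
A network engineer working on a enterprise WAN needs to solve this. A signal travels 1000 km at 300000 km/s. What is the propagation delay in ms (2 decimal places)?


Given: distance = 1000 km, speed = 300000 km/s
Delay = distance / speed = 1000 / 300000 seconds
Delay in ms = 1000 * 1000 / 300000
Delay = 3.3333 ms
Rounded to 2 dp = 3.33 ms

3.33


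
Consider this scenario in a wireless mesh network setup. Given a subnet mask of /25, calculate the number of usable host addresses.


Given: subnet mask /25
Host bits = 32 - 25 = 7
Total addresses = 2^7 = 128
Usable hosts = 128 - 2 (network + broadcast) = 126

126


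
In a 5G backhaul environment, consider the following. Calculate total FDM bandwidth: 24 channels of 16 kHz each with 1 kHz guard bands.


Given: 24 channels, 16 kHz each, guard = 1 kHz
Channel bandwidth = 24 * 16 = 384 kHz
Guard bands = 23 gaps * 1 kHz = 23 kHz
Total = 384 + 23 = 407 kHz

407


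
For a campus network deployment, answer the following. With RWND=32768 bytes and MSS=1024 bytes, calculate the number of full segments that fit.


Given: RWND = 32768 bytes, MSS = 1024 bytes
Full segments = floor(RWND / MSS)
Full segments = floor(32768 / 1024)
Full segments = floor(32.0) = 32

32


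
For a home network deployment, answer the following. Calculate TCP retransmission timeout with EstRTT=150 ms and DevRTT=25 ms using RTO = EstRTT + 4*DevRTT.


Given: EstRTT = 150 ms, DevRTT = 25 ms
Timeout = EstRTT + 4 * DevRTT
4 * DevRTT = 4 * 25 = 100
Timeout = 150 + 100 = 250 ms

250


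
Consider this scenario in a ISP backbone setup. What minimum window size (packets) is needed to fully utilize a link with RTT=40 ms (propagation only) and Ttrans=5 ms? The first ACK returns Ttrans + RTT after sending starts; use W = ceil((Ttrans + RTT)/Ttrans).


Given: Ttrans = 5 ms, RTT = 40 ms (= 2 * Tprop, Tprop = 20 ms)
Time until first ACK returns = Ttrans + RTT = 5 + 40 = 45 ms
Need W * Ttrans >= Ttrans + RTT  ->  W >= (Ttrans + RTT) / Ttrans
(Ttrans + RTT) / Ttrans = 45 / 5 = 9
W_min = ceil(9) = 9

9


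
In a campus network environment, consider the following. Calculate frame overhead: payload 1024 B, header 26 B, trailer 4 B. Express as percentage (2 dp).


Given: payload = 1024 B, header = 26 B, trailer = 4 B
Overhead bytes = header + trailer = 26 + 4 = 30
Total frame = payload + overhead = 1024 + 30 = 1054
Overhead % = 30 / 1054 * 100 = 2.8463% -> 2.85% (2 dp)

2.85


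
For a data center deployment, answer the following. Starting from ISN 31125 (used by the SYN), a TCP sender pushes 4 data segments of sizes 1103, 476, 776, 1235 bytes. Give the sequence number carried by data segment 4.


The SYN occupies sequence number ISN = 31125, so the first data byte is ISN + 1 = 31126.
SEQ of data segment i = (ISN + 1) + sum of payload sizes of segments 1..i-1.
Segment 1: SEQ = 31126, payload = 1103 bytes
Segment 2: SEQ = 32229, payload = 476 bytes
Segment 3: SEQ = 32705, payload = 776 bytes
Segment 4: SEQ = 33481, payload = 1235 bytes
SEQ of segment 4 = 31126 + 1103 + 476 + 776 = 33481

33481


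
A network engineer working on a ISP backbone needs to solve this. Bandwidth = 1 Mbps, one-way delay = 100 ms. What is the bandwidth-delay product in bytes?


Given: bandwidth = 1 Mbps, delay = 100 ms
BDP in bits = 1 * 10^6 * 100 / 1000
BDP in bits = 100000
BDP in bytes = 100000 / 8 = 12500

12500


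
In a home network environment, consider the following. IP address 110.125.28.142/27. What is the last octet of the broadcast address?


Given: IP = 110.125.28.142, prefix = /27
Host bits = 32 - 27 = 5
Network last octet = 142 AND mask = 128
Host part size = 2^5 - 1 = 31
Broadcast last octet = 128 OR 31 = 159

159


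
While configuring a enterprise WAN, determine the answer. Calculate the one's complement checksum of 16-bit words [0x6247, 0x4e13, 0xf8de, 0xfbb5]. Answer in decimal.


Given words: [0x6247, 0x4e13, 0xf8de, 0xfbb5]
Step 1: Sum all words
Raw sum = 25159 + 19987 + 63710 + 64437 = 173293
Step 2: Fold carry: (42221 + 2) = 42223
One's complement = ~42223 & 0xFFFF = 23312

23312


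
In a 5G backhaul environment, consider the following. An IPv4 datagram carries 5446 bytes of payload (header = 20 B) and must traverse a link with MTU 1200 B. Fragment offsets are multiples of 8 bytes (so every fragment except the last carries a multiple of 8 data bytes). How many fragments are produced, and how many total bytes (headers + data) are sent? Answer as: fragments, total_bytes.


Max data per non-final fragment = floor((MTU - header)/8)*8 = floor((1200 - 20)/8)*8 = floor(1180/8)*8 = 1176 B
Final fragment needs no 8-byte alignment: it can carry up to MTU - header = 1180 B
Non-final fragments needed = ceil((payload - 1180) / 1176) = ceil(4266/1176) = ceil(3.6276) = 4
Number of fragments = 4 + 1 = 5
Fragment sizes (data): 4 * 1176 B + 742 B (last, 742 <= 1180 OK)
Total bytes sent = payload + n_frags * header = 5446 + 5*20 = 5446 + 100 = 5546 B

5, 5546


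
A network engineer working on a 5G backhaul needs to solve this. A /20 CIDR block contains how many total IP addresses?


Given: CIDR prefix /20
Host bits = 32 - 20 = 12
Total addresses = 2^12 = 4096

4096


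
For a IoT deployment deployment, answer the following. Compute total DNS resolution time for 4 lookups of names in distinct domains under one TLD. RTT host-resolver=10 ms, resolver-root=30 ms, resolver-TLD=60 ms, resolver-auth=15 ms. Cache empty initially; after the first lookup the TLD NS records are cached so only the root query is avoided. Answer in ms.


Lookup 1 (cold cache): local + root + TLD + auth = 10 + 30 + 60 + 15 = 115 ms
Lookups 2..4 (TLD NS cached -> skip root; new domain -> still ask TLD and auth): local + TLD + auth = 10 + 60 + 15 = 85 ms each
Remaining 3 lookups: 3 * 85 = 255 ms
Total = 115 + 255 = 370 ms

370


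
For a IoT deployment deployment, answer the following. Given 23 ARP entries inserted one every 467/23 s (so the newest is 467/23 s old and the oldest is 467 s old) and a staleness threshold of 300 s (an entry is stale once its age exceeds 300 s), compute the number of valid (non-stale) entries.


Ages are k * 467/23 s for k = 1..23 (spacing = 20.3043 s).
Entry k is valid iff k * 467/23 <= 300 iff k <= 23 * 300 / 467 = 14.7752
n_valid = floor(14.7752) = 14
(n_stale = 23 - 14 = 9)

14


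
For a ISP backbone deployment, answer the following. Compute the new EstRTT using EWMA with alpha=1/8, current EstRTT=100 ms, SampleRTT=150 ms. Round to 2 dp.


Given: EstRTT = 100 ms, SampleRTT = 150 ms, alpha = 1/8
New EstRTT = (1 - alpha) * EstRTT + alpha * SampleRTT
(7/8) * 100 = 87.5
(1/8) * 150 = 18.75
New EstRTT = 87.5 + 18.75 = 106.25 ms -> 106.25 ms (2 dp)

106.25


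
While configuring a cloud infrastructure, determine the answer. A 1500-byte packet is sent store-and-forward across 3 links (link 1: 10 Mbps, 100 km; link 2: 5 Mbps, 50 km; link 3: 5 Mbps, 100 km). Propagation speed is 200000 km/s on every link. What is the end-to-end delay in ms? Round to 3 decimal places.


Packet = 1500 bytes = 12000 bits. Store-and-forward: sum (t_trans + t_prop) per link.
Link 1: t_trans = 12000/(10*10^6) s = 1.2000 ms; t_prop = 100/200000 s = 0.5000 ms; subtotal = 1.7000 ms
Link 2: t_trans = 12000/(5*10^6) s = 2.4000 ms; t_prop = 50/200000 s = 0.2500 ms; subtotal = 2.6500 ms
Link 3: t_trans = 12000/(5*10^6) s = 2.4000 ms; t_prop = 100/200000 s = 0.5000 ms; subtotal = 2.9000 ms
End-to-end = 1.7000 + 2.6500 + 2.9000 = 7.2500 ms -> 7.250 ms (3 dp)

7.250


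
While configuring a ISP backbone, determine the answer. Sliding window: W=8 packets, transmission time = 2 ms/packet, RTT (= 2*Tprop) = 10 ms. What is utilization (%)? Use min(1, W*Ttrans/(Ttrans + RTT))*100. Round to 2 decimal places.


Given: W = 8, Ttrans = 2 ms, RTT = 10 ms (= 2 * Tprop, Tprop = 5 ms)
Cycle time = Ttrans + RTT = 2 + 10 = 12 ms (first packet sent until its ACK returns)
W * Ttrans = 8 * 2 = 16 ms of sending per cycle
W * Ttrans / (Ttrans + RTT) = 16 / 12 = 1.333333
U = min(1, 1.333333) = 1.000000
U% = 100.00%

100.00


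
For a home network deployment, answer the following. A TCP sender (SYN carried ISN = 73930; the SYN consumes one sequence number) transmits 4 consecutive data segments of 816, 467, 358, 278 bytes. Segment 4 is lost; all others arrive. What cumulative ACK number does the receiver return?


SYN uses sequence number 73930; first data byte = ISN + 1 = 73931.
Segment 1: SEQ = 73931, len = 816 B, covers [73931, 74746]
Segment 2: SEQ = 74747, len = 467 B, covers [74747, 75213]
Segment 3: SEQ = 75214, len = 358 B, covers [75214, 75571]
Segment 4: SEQ = 75572, len = 278 B, covers [75572, 75849] [LOST]
In-order data received: bytes [73931, 75571] (segments 1..3).
Segment 4 missing -> gap begins at byte 75572.
Cumulative ACK = next expected in-order byte = 73931 + 816 + 467 + 358 = 75572

75572


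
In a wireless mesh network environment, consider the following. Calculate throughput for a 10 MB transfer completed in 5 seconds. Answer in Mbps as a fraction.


Given: file = 10 MB, time = 5 s
File in Mb = 10 * 8 = 80 Mb
Throughput = 80 / 5 Mbps
Throughput = 16 Mbps

16


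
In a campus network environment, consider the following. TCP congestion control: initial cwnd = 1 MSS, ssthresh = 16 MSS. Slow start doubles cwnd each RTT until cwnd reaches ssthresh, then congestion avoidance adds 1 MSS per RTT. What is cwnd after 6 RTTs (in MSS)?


RTT 0: cwnd = 1 MSS (initial)
RTT 1: cwnd = 2 MSS (slow start, doubled)
RTT 2: cwnd = 4 MSS (slow start, doubled)
RTT 3: cwnd = 8 MSS (slow start, doubled)
RTT 4: cwnd = 16 MSS (slow start, doubled)
RTT 5: cwnd = 17 MSS (congestion avoidance, +1)
RTT 6: cwnd = 18 MSS (congestion avoidance, +1)

18


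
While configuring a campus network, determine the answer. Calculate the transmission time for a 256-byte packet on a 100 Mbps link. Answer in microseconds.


Given: packet = 256 bytes, bandwidth = 100 Mbps
Packet in bits = 256 * 8 = 2048 bits
Bandwidth = 100 * 10^6 = 100000000 bps
Time = 2048 / 100000000 seconds
Time in us = 2048 * 10^6 / 100000000 = 20.48

20.48


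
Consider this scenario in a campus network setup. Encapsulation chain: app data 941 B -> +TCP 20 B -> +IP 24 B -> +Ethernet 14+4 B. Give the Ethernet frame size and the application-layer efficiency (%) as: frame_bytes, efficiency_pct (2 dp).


TCP segment = 941 + 20 = 961 B
IP packet = 961 + 24 = 985 B
Ethernet frame = 985 + 14 + 4 = 1003 B
Efficiency = app / frame = 941 / 1003 = 0.938185 = 93.8185% -> 93.82% (2 dp)

1003, 93.82


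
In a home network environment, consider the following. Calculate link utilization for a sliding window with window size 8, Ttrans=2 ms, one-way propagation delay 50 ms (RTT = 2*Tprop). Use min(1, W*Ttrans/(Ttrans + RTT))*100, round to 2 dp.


Given: W = 8, Ttrans = 2 ms, RTT = 100 ms (= 2 * Tprop, Tprop = 50 ms)
Cycle time = Ttrans + RTT = 2 + 100 = 102 ms (first packet sent until its ACK returns)
W * Ttrans = 8 * 2 = 16 ms of sending per cycle
W * Ttrans / (Ttrans + RTT) = 16 / 102 = 0.156863
U = min(1, 0.156863) = 0.156863
U% = 15.69%

15.69


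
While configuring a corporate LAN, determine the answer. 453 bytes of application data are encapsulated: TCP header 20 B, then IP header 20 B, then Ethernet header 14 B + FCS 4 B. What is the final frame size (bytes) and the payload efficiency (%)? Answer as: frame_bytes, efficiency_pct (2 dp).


TCP segment = 453 + 20 = 473 B
IP packet = 473 + 20 = 493 B
Ethernet frame = 493 + 14 + 4 = 511 B
Efficiency = app / frame = 453 / 511 = 0.886497 = 88.6497% -> 88.65% (2 dp)

511, 88.65


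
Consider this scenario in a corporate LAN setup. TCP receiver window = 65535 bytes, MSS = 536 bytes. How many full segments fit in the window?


Given: RWND = 65535 bytes, MSS = 536 bytes
Full segments = floor(RWND / MSS)
Full segments = floor(65535 / 536)
Full segments = floor(122.2668) = 122

122


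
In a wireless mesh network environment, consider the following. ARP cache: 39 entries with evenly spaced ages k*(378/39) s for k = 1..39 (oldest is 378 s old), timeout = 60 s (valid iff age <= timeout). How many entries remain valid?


Ages are k * 378/39 s for k = 1..39 (spacing = 9.6923 s).
Entry k is valid iff k * 378/39 <= 60 iff k <= 39 * 60 / 378 = 6.1905
n_valid = floor(6.1905) = 6
(n_stale = 39 - 6 = 33)

6


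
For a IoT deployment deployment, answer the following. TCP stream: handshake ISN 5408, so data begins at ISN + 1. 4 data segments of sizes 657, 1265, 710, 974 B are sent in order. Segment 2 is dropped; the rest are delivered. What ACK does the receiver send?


SYN uses sequence number 5408; first data byte = ISN + 1 = 5409.
Segment 1: SEQ = 5409, len = 657 B, covers [5409, 6065]
Segment 2: SEQ = 6066, len = 1265 B, covers [6066, 7330] [LOST]
Segment 3: SEQ = 7331, len = 710 B, covers [7331, 8040]
Segment 4: SEQ = 8041, len = 974 B, covers [8041, 9014]
In-order data received: bytes [5409, 6065] (segments 1..1).
Segment 2 missing -> gap begins at byte 6066; later segments buffered out of order.
Cumulative ACK = next expected in-order byte = 5409 + 657 = 6066

6066


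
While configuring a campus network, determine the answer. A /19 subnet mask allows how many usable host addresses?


Given: subnet mask /19
Host bits = 32 - 19 = 13
Total addresses = 2^13 = 8192
Usable hosts = 8192 - 2 (network + broadcast) = 8190

8190


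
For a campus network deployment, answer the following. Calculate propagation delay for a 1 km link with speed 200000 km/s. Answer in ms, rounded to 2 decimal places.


Given: distance = 1 km, speed = 200000 km/s
Delay = distance / speed = 1 / 200000 seconds
Delay in ms = 1 * 1000 / 200000
Delay = 0.0050 ms
Rounded to 2 dp = 0.01 ms

0.01


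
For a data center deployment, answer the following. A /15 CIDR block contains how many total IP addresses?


Given: CIDR prefix /15
Host bits = 32 - 15 = 17
Total addresses = 2^17 = 131072

131072


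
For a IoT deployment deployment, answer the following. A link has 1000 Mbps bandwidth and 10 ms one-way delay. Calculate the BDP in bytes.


Given: bandwidth = 1000 Mbps, delay = 10 ms
BDP in bits = 1000 * 10^6 * 10 / 1000
BDP in bits = 10000000
BDP in bytes = 10000000 / 8 = 1250000

1250000


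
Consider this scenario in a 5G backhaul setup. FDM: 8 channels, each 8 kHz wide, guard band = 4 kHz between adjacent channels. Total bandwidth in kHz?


Given: 8 channels, 8 kHz each, guard = 4 kHz
Channel bandwidth = 8 * 8 = 64 kHz
Guard bands = 7 gaps * 4 kHz = 28 kHz
Total = 64 + 28 = 92 kHz

92


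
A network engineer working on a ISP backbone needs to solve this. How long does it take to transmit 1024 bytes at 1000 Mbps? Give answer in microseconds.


Given: packet = 1024 bytes, bandwidth = 1000 Mbps
Packet in bits = 1024 * 8 = 8192 bits
Bandwidth = 1000 * 10^6 = 1000000000 bps
Time = 8192 / 1000000000 seconds
Time in us = 8192 * 10^6 / 1000000000 = 8.192

8.192


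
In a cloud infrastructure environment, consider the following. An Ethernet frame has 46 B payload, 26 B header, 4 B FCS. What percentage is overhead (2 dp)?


Given: payload = 46 B, header = 26 B, trailer = 4 B
Overhead bytes = header + trailer = 26 + 4 = 30
Total frame = payload + overhead = 46 + 30 = 76
Overhead % = 30 / 76 * 100 = 39.4737% -> 39.47% (2 dp)

39.47


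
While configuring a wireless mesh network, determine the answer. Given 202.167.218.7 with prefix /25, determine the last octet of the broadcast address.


Given: IP = 202.167.218.7, prefix = /25
Host bits = 32 - 25 = 7
Network last octet = 7 AND mask = 0
Host part size = 2^7 - 1 = 127
Broadcast last octet = 0 OR 127 = 127

127


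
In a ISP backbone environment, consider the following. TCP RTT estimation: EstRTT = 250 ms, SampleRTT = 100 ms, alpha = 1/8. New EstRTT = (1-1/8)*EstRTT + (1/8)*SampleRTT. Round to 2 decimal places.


Given: EstRTT = 250 ms, SampleRTT = 100 ms, alpha = 1/8
New EstRTT = (1 - alpha) * EstRTT + alpha * SampleRTT
(7/8) * 250 = 218.75
(1/8) * 100 = 12.5
New EstRTT = 218.75 + 12.5 = 231.25 ms -> 231.25 ms (2 dp)

231.25
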